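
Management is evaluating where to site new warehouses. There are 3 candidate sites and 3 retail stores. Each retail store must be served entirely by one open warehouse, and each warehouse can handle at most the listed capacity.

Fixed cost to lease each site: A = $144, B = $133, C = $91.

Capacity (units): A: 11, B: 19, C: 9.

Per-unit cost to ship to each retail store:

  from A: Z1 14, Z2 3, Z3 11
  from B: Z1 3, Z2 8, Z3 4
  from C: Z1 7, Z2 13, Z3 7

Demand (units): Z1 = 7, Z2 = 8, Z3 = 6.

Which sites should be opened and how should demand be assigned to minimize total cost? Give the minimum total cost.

Minimum total cost: 346

Open {A, B}: Z1→B 3·7=21, Z2→A 3·8=24, Z3→B 4·6=24.
Loads: A carries 8/11, B carries 13/19. Service 69; fixed 277; total 346.
Next best feasible plan costs 351.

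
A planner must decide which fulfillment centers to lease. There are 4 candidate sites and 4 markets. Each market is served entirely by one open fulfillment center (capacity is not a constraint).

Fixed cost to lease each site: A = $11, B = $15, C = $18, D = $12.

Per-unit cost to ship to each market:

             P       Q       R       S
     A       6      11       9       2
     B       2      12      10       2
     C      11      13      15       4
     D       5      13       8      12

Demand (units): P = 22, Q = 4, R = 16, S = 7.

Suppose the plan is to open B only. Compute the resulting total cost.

Each market is assigned to its cheapest site among the open ones.
{B}: P→B 2·22=44, Q→B 12·4=48, R→B 10·16=160, S→B 2·7=14. Service 266; fixed 15; total 281.

Total cost: 281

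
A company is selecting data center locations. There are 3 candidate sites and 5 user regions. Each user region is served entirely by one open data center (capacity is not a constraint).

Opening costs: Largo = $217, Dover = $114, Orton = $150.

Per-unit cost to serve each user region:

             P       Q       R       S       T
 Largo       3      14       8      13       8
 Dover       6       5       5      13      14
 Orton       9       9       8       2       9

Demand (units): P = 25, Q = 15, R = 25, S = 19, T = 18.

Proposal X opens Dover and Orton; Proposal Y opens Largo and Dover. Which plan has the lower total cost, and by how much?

Proposal X: {Dover, Orton}: P→Dover 6·25=150, Q→Dover 5·15=75, R→Dover 5·25=125, S→Orton 2·19=38, T→Orton 9·18=162. Service 550; fixed 264; total 814.
Proposal Y: {Largo, Dover}: P→Largo 3·25=75, Q→Dover 5·15=75, R→Dover 5·25=125, S→Largo 13·19=247, T→Largo 8·18=144. Service 666; fixed 331; total 997.
Difference: |814 − 997| = 183.

Proposal X is cheaper by 183.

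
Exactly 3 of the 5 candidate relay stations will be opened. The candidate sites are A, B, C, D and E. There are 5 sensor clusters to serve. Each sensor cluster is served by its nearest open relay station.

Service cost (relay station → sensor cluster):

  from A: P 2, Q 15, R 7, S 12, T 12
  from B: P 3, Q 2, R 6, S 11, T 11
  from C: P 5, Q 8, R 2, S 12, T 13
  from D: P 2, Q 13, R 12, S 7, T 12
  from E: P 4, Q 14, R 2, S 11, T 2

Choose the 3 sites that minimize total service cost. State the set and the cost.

Choose B, D and E; total service cost 15.

With exactly 3 open, each sensor cluster uses its cheapest among the chosen.
{B, D, E}: P→D 2, Q→B 2, R→E 2, S→D 7, T→E 2. Service cost 15.
{A, B, E}: service cost 19
{B, C, E}: service cost 20
Among all 10 size-3 choices, {B, D, E} is lowest.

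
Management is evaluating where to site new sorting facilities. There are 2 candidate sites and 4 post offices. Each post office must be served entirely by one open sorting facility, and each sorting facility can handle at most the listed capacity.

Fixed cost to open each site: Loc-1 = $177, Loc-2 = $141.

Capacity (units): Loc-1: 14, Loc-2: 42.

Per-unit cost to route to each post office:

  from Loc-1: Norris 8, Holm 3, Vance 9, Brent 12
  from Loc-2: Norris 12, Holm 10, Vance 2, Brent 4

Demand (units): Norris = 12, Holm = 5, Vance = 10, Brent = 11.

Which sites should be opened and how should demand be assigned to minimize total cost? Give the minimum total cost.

Open {Loc-2}: Norris→Loc-2 12·12=144, Holm→Loc-2 10·5=50, Vance→Loc-2 2·10=20, Brent→Loc-2 4·11=44.
Loads: Loc-2 carries 38/42. Service 258; fixed 141; total 399.
Next best feasible plan costs 528.

Minimum total cost: 399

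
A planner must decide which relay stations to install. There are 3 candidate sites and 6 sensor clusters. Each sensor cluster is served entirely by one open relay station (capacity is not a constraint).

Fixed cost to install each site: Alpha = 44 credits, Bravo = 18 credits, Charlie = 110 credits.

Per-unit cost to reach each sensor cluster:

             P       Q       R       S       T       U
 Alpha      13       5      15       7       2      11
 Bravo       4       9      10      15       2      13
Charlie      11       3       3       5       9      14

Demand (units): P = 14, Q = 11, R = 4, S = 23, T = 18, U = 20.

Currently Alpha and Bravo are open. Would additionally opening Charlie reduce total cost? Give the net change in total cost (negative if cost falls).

Current service cost with {Alpha, Bravo}: 568.
Adding Charlie: each sensor cluster re-picks its cheapest; new service cost 472, saving 96.
Extra fixed cost: 110. Net change = 110 − 96 = 14.
(Totals: 630 → 644.)

No — net change +14 (cost rises by 14).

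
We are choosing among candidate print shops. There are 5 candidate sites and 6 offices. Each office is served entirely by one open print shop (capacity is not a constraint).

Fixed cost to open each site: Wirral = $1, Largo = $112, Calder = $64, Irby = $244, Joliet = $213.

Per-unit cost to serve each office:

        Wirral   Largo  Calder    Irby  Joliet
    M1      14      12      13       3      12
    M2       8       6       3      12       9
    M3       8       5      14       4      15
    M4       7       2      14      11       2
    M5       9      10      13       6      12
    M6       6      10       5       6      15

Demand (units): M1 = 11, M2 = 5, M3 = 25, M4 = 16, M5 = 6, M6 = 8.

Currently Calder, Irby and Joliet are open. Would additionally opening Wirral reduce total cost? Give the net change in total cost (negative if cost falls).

No — net change +1 (cost rises by 1).

Current service cost with {Calder, Irby, Joliet}: 256.
Adding Wirral: each office re-picks its cheapest; new service cost 256, saving 0.
Extra fixed cost: 1. Net change = 1 − 0 = 1.
(Totals: 777 → 778.)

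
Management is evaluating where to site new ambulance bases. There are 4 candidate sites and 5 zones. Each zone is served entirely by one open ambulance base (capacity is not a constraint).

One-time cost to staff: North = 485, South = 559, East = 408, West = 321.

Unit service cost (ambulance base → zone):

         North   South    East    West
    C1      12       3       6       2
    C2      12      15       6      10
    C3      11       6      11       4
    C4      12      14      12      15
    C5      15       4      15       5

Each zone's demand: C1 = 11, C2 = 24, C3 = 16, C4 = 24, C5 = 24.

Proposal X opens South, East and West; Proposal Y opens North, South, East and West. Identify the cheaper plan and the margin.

Proposal X is cheaper by 485.

Proposal X: {South, East, West}: C1→West 2·11=22, C2→East 6·24=144, C3→West 4·16=64, C4→East 12·24=288, C5→South 4·24=96. Service 614; fixed 1288; total 1902.
Proposal Y: {North, South, East, West}: C1→West 2·11=22, C2→East 6·24=144, C3→West 4·16=64, C4→North 12·24=288, C5→South 4·24=96. Service 614; fixed 1773; total 2387.
Difference: |1902 − 2387| = 485.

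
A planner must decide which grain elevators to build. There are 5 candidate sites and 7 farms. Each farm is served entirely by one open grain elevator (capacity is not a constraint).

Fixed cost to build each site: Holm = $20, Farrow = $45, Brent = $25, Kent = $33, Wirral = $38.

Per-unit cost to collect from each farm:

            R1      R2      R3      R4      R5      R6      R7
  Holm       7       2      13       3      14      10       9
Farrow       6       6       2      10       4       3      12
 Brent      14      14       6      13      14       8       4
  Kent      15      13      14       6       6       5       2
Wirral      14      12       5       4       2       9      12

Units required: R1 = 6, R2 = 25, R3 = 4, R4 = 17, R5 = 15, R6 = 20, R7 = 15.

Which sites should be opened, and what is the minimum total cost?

Open Holm, Farrow and Kent; minimum total cost 393.

For any fixed open set, each farm goes to its cheapest open site; total = fixed + service.
{Holm, Farrow, Kent}: R1→Farrow 6·6=36, R2→Holm 2·25=50, R3→Farrow 2·4=8, R4→Holm 3·17=51, R5→Farrow 4·15=60, R6→Farrow 3·20=60, R7→Kent 2·15=30. Service 295; fixed 98; total 393.
{Holm, Farrow, Kent, Wirral}: service 265 + fixed 136 = 401
{Holm, Kent, Wirral}: service 323 + fixed 91 = 414
{Holm, Farrow, Brent, Kent, Wirral}: service 265 + fixed 161 = 426
No other subset beats 393.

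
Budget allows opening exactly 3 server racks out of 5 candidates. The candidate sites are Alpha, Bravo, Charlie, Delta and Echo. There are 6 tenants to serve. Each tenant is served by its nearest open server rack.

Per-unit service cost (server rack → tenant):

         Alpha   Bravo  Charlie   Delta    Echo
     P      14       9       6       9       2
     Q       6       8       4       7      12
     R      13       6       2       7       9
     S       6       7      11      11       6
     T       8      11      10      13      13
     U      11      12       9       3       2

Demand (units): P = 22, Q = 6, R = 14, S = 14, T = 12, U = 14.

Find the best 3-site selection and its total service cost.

With exactly 3 open, each tenant uses its cheapest among the chosen.
{Alpha, Charlie, Echo}: P→Echo 2·22=44, Q→Charlie 4·6=24, R→Charlie 2·14=28, S→Alpha 6·14=84, T→Alpha 8·12=96, U→Echo 2·14=28. Service cost 304.
{Bravo, Charlie, Echo}: service cost 328
{Charlie, Delta, Echo}: service cost 328
Among all 10 size-3 choices, {Alpha, Charlie, Echo} is lowest.

Choose Alpha, Charlie and Echo; total service cost 304.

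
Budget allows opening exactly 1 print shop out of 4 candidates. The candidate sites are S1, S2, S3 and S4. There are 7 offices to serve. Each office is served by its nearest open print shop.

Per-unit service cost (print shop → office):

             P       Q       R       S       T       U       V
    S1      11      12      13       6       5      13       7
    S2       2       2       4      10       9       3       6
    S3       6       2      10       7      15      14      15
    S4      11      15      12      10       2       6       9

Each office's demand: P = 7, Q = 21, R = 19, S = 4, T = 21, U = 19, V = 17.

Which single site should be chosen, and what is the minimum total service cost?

Choose S2 only; total service cost 520.

With exactly 1 open, each office uses its cheapest among the chosen.
{S2}: P→S2 2·7=14, Q→S2 2·21=42, R→S2 4·19=76, S→S2 10·4=40, T→S2 9·21=189, U→S2 3·19=57, V→S2 6·17=102. Service cost 520.
{S4}: service cost 969
{S1}: service cost 1071
Among all 4 size-1 choices, {S2} is lowest.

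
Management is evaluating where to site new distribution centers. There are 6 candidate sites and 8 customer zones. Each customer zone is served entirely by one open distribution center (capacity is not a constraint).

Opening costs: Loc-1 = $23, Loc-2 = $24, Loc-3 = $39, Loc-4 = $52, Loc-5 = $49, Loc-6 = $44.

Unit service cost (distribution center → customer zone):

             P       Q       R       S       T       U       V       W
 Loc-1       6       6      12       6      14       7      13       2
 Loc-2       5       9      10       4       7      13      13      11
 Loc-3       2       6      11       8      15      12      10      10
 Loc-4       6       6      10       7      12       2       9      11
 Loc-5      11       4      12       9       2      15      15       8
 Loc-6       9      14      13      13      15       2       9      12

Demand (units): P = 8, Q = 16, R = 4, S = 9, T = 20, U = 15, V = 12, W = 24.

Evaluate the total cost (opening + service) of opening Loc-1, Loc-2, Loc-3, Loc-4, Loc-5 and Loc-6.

Each customer zone is assigned to its cheapest site among the open ones.
{Loc-1, Loc-2, Loc-3, Loc-4, Loc-5, Loc-6}: P→Loc-3 2·8=16, Q→Loc-5 4·16=64, R→Loc-2 10·4=40, S→Loc-2 4·9=36, T→Loc-5 2·20=40, U→Loc-4 2·15=30, V→Loc-4 9·12=108, W→Loc-1 2·24=48. Service 382; fixed 231; total 613.

Total cost: 613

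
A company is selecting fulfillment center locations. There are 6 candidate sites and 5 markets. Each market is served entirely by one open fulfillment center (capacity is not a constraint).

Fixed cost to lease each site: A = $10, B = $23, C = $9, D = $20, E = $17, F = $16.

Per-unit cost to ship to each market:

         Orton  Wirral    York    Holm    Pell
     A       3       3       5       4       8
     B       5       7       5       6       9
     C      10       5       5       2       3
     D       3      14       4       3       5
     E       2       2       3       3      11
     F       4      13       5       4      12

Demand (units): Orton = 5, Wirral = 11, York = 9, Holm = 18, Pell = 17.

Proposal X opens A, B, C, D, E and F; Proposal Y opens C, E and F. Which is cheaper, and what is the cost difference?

Proposal X: {A, B, C, D, E, F}: Orton→E 2·5=10, Wirral→E 2·11=22, York→E 3·9=27, Holm→C 2·18=36, Pell→C 3·17=51. Service 146; fixed 95; total 241.
Proposal Y: {C, E, F}: Orton→E 2·5=10, Wirral→E 2·11=22, York→E 3·9=27, Holm→C 2·18=36, Pell→C 3·17=51. Service 146; fixed 42; total 188.
Difference: |241 − 188| = 53.

Proposal Y is cheaper by 53.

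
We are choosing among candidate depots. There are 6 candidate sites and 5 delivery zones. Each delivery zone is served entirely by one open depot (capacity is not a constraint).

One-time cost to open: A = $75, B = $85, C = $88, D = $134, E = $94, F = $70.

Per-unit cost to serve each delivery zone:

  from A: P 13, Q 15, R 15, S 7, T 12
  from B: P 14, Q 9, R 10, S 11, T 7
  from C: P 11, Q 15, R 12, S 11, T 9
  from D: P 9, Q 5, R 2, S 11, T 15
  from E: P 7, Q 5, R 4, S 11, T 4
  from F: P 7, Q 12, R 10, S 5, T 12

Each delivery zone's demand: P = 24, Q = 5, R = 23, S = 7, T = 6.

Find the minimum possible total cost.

For any fixed open set, each delivery zone goes to its cheapest open site; total = fixed + service.
{E}: P→E 7·24=168, Q→E 5·5=25, R→E 4·23=92, S→E 11·7=77, T→E 4·6=24. Service 386; fixed 94; total 480.
{E, F}: P→E 7·24=168, Q→E 5·5=25, R→E 4·23=92, S→F 5·7=35, T→E 4·6=24. Service 344; fixed 164; total 508.
{A, E}: P→E 7·24=168, Q→E 5·5=25, R→E 4·23=92, S→A 7·7=49, T→E 4·6=24. Service 358; fixed 169; total 527.
{A, B, C, D, E, F}: P→E 7·24=168, Q→D 5·5=25, R→D 2·23=46, S→F 5·7=35, T→E 4·6=24. Service 298; fixed 546; total 844.
No other subset beats 480.

Minimum total cost: 480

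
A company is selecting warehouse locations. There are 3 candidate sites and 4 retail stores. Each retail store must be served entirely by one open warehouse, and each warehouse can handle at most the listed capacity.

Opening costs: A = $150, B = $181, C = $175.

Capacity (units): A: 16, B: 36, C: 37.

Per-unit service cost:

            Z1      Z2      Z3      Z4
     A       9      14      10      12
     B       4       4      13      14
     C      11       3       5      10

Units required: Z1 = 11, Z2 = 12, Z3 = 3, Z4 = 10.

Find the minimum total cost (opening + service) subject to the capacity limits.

Open {C}: Z1→C 11·11=121, Z2→C 3·12=36, Z3→C 5·3=15, Z4→C 10·10=100.
Loads: C carries 36/37. Service 272; fixed 175; total 447.
Next best feasible plan costs 452.

Minimum total cost: 447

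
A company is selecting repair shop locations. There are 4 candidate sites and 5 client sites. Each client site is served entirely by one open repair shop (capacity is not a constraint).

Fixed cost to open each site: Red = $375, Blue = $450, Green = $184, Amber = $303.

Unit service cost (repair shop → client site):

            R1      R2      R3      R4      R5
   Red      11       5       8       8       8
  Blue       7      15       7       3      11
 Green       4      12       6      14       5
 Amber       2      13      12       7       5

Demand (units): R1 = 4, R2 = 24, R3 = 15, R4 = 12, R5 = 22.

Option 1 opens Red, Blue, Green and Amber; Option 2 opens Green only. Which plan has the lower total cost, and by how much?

Option 2 is cheaper by 820.

Option 1: {Red, Blue, Green, Amber}: R1→Amber 2·4=8, R2→Red 5·24=120, R3→Green 6·15=90, R4→Blue 3·12=36, R5→Green 5·22=110. Service 364; fixed 1312; total 1676.
Option 2: {Green}: R1→Green 4·4=16, R2→Green 12·24=288, R3→Green 6·15=90, R4→Green 14·12=168, R5→Green 5·22=110. Service 672; fixed 184; total 856.
Difference: |1676 − 856| = 820.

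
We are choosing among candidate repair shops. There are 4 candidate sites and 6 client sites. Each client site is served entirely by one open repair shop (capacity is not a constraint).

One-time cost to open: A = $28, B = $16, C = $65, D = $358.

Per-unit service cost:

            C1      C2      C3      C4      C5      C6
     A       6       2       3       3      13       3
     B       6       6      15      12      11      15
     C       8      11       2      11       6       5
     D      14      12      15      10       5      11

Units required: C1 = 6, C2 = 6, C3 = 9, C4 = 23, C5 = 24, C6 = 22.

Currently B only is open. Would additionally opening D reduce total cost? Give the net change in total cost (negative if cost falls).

No — net change +80 (cost rises by 80).

Current service cost with {B}: 1077.
Adding D: each client site re-picks its cheapest; new service cost 799, saving 278.
Extra fixed cost: 358. Net change = 358 − 278 = 80.
(Totals: 1093 → 1173.)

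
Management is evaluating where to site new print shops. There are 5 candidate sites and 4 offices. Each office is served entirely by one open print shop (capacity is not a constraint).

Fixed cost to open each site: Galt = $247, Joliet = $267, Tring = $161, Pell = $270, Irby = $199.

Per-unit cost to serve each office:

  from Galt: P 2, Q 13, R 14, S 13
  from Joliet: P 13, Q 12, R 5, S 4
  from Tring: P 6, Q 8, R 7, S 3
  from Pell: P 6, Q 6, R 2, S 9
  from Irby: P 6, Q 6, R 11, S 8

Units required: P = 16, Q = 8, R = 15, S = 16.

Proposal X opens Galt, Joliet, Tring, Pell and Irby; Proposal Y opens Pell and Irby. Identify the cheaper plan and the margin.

Proposal Y is cheaper by 531.

Proposal X: {Galt, Joliet, Tring, Pell, Irby}: P→Galt 2·16=32, Q→Pell 6·8=48, R→Pell 2·15=30, S→Tring 3·16=48. Service 158; fixed 1144; total 1302.
Proposal Y: {Pell, Irby}: P→Pell 6·16=96, Q→Pell 6·8=48, R→Pell 2·15=30, S→Irby 8·16=128. Service 302; fixed 469; total 771.
Difference: |1302 − 771| = 531.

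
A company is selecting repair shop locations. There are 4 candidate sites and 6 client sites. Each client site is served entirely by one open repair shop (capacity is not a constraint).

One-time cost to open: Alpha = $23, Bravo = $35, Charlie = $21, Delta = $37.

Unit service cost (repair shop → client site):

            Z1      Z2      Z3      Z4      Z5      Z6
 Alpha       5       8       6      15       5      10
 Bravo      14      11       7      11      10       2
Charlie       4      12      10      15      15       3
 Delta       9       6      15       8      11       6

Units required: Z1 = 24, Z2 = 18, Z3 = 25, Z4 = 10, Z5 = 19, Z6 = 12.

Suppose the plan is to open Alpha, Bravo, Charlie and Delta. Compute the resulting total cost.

Each client site is assigned to its cheapest site among the open ones.
{Alpha, Bravo, Charlie, Delta}: Z1→Charlie 4·24=96, Z2→Delta 6·18=108, Z3→Alpha 6·25=150, Z4→Delta 8·10=80, Z5→Alpha 5·19=95, Z6→Bravo 2·12=24. Service 553; fixed 116; total 669.

Total cost: 669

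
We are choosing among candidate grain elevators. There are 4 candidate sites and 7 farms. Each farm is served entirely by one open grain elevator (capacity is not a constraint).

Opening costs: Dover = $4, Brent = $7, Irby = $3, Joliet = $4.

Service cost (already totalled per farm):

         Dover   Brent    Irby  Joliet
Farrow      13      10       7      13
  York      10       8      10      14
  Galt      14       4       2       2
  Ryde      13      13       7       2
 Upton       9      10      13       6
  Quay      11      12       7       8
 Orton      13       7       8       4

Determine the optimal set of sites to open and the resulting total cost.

For any fixed open set, each farm goes to its cheapest open site; total = fixed + service.
{Irby, Joliet}: Farrow→Irby 7, York→Irby 10, Galt→Irby 2, Ryde→Joliet 2, Upton→Joliet 6, Quay→Irby 7, Orton→Joliet 4. Service 38; fixed 7; total 45.
{Dover, Irby, Joliet}: service 38 + fixed 11 = 49
{Brent, Irby, Joliet}: service 36 + fixed 14 = 50
{Dover, Brent, Irby, Joliet}: Farrow→Irby 7, York→Brent 8, Galt→Irby 2, Ryde→Joliet 2, Upton→Joliet 6, Quay→Irby 7, Orton→Joliet 4. Service 36; fixed 18; total 54.
No other subset beats 45.

Open Irby and Joliet; minimum total cost 45.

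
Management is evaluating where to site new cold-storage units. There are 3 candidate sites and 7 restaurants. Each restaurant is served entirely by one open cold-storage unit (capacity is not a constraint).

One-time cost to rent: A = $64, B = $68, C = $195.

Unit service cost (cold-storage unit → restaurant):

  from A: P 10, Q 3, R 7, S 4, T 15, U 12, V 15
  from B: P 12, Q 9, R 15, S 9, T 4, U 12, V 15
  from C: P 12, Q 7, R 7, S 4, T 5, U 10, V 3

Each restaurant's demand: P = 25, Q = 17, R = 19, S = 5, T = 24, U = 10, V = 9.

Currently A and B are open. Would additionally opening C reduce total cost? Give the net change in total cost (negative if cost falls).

Current service cost with {A, B}: 805.
Adding C: each restaurant re-picks its cheapest; new service cost 677, saving 128.
Extra fixed cost: 195. Net change = 195 − 128 = 67.
(Totals: 937 → 1004.)

No — net change +67 (cost rises by 67).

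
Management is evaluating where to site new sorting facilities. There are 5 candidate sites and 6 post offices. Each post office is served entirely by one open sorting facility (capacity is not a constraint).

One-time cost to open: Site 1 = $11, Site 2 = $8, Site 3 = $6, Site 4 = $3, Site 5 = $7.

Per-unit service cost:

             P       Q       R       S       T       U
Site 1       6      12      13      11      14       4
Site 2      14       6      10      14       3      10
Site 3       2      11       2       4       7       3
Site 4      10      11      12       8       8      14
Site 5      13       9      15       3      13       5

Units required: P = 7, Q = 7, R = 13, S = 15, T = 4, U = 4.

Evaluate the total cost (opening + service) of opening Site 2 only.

Total cost: 540

Each post office is assigned to its cheapest site among the open ones.
{Site 2}: P→Site 2 14·7=98, Q→Site 2 6·7=42, R→Site 2 10·13=130, S→Site 2 14·15=210, T→Site 2 3·4=12, U→Site 2 10·4=40. Service 532; fixed 8; total 540.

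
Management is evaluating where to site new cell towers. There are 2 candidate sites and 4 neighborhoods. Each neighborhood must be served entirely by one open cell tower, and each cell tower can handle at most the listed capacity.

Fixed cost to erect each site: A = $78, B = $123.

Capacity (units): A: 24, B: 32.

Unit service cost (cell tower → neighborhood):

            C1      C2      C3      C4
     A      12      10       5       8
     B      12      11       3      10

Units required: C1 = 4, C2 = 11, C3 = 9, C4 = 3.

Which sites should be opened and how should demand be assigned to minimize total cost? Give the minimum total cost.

Open {B}: C1→B 12·4=48, C2→B 11·11=121, C3→B 3·9=27, C4→B 10·3=30.
Loads: B carries 27/32. Service 226; fixed 123; total 349.
Next best feasible plan costs 410.

Minimum total cost: 349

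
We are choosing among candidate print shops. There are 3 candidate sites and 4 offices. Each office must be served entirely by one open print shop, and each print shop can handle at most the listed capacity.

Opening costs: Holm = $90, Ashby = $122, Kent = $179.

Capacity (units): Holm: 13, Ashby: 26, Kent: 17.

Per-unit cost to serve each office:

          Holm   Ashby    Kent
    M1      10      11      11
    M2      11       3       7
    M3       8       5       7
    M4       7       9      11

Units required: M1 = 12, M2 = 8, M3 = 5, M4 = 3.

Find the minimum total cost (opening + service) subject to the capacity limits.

Open {Holm, Ashby}: M1→Holm 10·12=120, M2→Ashby 3·8=24, M3→Ashby 5·5=25, M4→Ashby 9·3=27.
Loads: Holm carries 12/13, Ashby carries 16/26. Service 196; fixed 212; total 408.
Next best feasible plan costs 414.

Minimum total cost: 408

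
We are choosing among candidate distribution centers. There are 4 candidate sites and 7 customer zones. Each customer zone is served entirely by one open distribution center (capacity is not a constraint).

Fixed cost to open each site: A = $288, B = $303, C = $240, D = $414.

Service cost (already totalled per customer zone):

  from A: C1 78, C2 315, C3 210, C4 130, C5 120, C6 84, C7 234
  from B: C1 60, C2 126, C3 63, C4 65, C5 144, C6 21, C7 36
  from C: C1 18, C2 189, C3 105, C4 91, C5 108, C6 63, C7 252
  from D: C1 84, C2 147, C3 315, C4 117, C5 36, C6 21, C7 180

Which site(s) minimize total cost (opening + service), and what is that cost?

Open B only; minimum total cost 818.

For any fixed open set, each customer zone goes to its cheapest open site; total = fixed + service.
{B}: C1→B 60, C2→B 126, C3→B 63, C4→B 65, C5→B 144, C6→B 21, C7→B 36. Service 515; fixed 303; total 818.
{B, C}: C1→C 18, C2→B 126, C3→B 63, C4→B 65, C5→C 108, C6→B 21, C7→B 36. Service 437; fixed 543; total 980.
{C}: C1→C 18, C2→C 189, C3→C 105, C4→C 91, C5→C 108, C6→C 63, C7→C 252. Service 826; fixed 240; total 1066.
{A, B, C, D}: C1→C 18, C2→B 126, C3→B 63, C4→B 65, C5→D 36, C6→B 21, C7→B 36. Service 365; fixed 1245; total 1610.
No other subset beats 818.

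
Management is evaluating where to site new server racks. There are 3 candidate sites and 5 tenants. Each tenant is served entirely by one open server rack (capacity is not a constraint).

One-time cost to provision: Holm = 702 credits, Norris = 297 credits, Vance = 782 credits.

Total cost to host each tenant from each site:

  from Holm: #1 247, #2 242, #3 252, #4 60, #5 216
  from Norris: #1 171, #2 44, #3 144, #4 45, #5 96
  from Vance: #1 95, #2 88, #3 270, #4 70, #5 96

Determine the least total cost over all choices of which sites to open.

For any fixed open set, each tenant goes to its cheapest open site; total = fixed + service.
{Norris}: #1→Norris 171, #2→Norris 44, #3→Norris 144, #4→Norris 45, #5→Norris 96. Service 500; fixed 297; total 797.
{Vance}: service 619 + fixed 782 = 1401
{Holm, Norris}: #1→Norris 171, #2→Norris 44, #3→Norris 144, #4→Norris 45, #5→Norris 96. Service 500; fixed 999; total 1499.
{Holm, Norris, Vance}: #1→Vance 95, #2→Norris 44, #3→Norris 144, #4→Norris 45, #5→Norris 96. Service 424; fixed 1781; total 2205.
No other subset beats 797.

Minimum total cost: 797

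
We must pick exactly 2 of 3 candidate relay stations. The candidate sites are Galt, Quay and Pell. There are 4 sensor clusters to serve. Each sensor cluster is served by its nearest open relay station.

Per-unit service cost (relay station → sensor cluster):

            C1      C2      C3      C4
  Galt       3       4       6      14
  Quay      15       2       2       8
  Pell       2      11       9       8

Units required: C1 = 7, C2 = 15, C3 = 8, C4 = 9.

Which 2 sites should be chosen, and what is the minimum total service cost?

Choose Quay and Pell; total service cost 132.

With exactly 2 open, each sensor cluster uses its cheapest among the chosen.
{Quay, Pell}: C1→Pell 2·7=14, C2→Quay 2·15=30, C3→Quay 2·8=16, C4→Quay 8·9=72. Service cost 132.
{Galt, Quay}: service cost 139
{Galt, Pell}: service cost 194
Among all 3 size-2 choices, {Quay, Pell} is lowest.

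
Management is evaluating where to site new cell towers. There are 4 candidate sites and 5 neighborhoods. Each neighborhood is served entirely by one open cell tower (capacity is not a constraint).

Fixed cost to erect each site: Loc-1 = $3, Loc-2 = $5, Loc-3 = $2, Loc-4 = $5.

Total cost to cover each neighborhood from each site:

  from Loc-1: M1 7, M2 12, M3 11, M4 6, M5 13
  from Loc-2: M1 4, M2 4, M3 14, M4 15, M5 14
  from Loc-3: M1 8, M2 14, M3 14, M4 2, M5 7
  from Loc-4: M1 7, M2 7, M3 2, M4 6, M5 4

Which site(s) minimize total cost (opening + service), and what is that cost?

For any fixed open set, each neighborhood goes to its cheapest open site; total = fixed + service.
{Loc-2, Loc-3, Loc-4}: M1→Loc-2 4, M2→Loc-2 4, M3→Loc-4 2, M4→Loc-3 2, M5→Loc-4 4. Service 16; fixed 12; total 28.
{Loc-3, Loc-4}: service 22 + fixed 7 = 29
{Loc-2, Loc-4}: service 20 + fixed 10 = 30
{Loc-1, Loc-2, Loc-3, Loc-4}: service 16 + fixed 15 = 31
No other subset beats 28.

Open Loc-2, Loc-3 and Loc-4; minimum total cost 28.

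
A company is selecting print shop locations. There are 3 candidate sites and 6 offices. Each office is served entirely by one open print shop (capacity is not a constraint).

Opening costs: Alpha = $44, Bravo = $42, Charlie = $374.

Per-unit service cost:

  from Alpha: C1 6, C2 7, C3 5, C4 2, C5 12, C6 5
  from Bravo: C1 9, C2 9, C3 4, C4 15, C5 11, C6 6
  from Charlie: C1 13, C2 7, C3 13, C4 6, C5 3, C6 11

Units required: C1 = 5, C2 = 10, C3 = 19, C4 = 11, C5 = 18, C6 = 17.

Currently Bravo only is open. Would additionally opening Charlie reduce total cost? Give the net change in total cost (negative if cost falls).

No — net change +111 (cost rises by 111).

Current service cost with {Bravo}: 676.
Adding Charlie: each office re-picks its cheapest; new service cost 413, saving 263.
Extra fixed cost: 374. Net change = 374 − 263 = 111.
(Totals: 718 → 829.)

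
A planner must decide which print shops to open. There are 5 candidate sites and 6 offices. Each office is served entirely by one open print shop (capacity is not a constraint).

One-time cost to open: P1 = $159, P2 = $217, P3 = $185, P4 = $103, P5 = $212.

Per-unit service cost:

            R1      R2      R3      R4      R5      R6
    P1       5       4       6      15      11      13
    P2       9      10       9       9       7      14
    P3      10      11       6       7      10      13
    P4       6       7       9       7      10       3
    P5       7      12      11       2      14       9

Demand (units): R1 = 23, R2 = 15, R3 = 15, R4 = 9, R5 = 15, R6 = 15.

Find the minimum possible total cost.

For any fixed open set, each office goes to its cheapest open site; total = fixed + service.
{P4}: R1→P4 6·23=138, R2→P4 7·15=105, R3→P4 9·15=135, R4→P4 7·9=63, R5→P4 10·15=150, R6→P4 3·15=45. Service 636; fixed 103; total 739.
{P1, P4}: service 523 + fixed 262 = 785
{P3, P4}: service 591 + fixed 288 = 879
{P1, P2, P3, P4, P5}: service 433 + fixed 876 = 1309
No other subset beats 739.

Minimum total cost: 739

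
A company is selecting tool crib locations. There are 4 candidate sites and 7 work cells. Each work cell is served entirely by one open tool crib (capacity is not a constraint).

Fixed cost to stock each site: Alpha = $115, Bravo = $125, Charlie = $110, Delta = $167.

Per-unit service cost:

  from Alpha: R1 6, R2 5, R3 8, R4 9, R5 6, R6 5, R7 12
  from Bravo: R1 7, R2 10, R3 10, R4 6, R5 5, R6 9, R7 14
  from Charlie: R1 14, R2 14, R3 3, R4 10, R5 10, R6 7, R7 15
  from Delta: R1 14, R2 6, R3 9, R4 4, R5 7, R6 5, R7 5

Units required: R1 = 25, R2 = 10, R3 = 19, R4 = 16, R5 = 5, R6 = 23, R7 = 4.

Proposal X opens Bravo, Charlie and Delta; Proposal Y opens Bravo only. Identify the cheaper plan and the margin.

Proposal X is cheaper by 56.

Proposal X: {Bravo, Charlie, Delta}: R1→Bravo 7·25=175, R2→Delta 6·10=60, R3→Charlie 3·19=57, R4→Delta 4·16=64, R5→Bravo 5·5=25, R6→Delta 5·23=115, R7→Delta 5·4=20. Service 516; fixed 402; total 918.
Proposal Y: {Bravo}: R1→Bravo 7·25=175, R2→Bravo 10·10=100, R3→Bravo 10·19=190, R4→Bravo 6·16=96, R5→Bravo 5·5=25, R6→Bravo 9·23=207, R7→Bravo 14·4=56. Service 849; fixed 125; total 974.
Difference: |918 − 974| = 56.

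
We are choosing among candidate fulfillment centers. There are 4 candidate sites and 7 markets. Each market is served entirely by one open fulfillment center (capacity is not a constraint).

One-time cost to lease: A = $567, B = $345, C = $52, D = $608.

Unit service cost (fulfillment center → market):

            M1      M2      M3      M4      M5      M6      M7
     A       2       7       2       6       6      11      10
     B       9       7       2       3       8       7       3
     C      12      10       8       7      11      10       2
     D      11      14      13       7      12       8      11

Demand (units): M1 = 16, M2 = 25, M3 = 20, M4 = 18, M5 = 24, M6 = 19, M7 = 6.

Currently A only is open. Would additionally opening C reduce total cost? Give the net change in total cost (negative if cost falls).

Current service cost with {A}: 768.
Adding C: each market re-picks its cheapest; new service cost 701, saving 67.
Extra fixed cost: 52. Net change = 52 − 67 = -15.
(Totals: 1335 → 1320.)

Yes — net change −15 (cost falls by 15).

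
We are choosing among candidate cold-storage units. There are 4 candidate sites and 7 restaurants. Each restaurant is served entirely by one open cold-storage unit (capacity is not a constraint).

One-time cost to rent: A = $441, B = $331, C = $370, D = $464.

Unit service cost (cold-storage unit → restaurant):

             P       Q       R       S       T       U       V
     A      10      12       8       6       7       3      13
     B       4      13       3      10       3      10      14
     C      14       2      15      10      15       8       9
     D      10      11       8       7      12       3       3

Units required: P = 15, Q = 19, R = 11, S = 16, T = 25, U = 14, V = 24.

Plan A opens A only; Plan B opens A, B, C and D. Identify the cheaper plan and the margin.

Plan A: {A}: P→A 10·15=150, Q→A 12·19=228, R→A 8·11=88, S→A 6·16=96, T→A 7·25=175, U→A 3·14=42, V→A 13·24=312. Service 1091; fixed 441; total 1532.
Plan B: {A, B, C, D}: P→B 4·15=60, Q→C 2·19=38, R→B 3·11=33, S→A 6·16=96, T→B 3·25=75, U→A 3·14=42, V→D 3·24=72. Service 416; fixed 1606; total 2022.
Difference: |1532 − 2022| = 490.

Plan A is cheaper by 490.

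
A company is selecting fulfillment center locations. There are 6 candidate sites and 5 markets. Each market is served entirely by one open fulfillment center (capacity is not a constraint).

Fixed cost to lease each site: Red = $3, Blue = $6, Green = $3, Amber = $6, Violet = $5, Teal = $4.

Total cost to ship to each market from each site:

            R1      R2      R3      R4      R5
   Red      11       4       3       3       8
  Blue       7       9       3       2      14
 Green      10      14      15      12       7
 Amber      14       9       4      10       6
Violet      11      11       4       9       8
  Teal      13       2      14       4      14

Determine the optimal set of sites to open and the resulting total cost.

For any fixed open set, each market goes to its cheapest open site; total = fixed + service.
{Red}: R1→Red 11, R2→Red 4, R3→Red 3, R4→Red 3, R5→Red 8. Service 29; fixed 3; total 32.
{Red, Blue}: service 24 + fixed 9 = 33
{Red, Green}: service 27 + fixed 6 = 33
{Red, Blue, Green, Amber, Violet, Teal}: R1→Blue 7, R2→Teal 2, R3→Red 3, R4→Blue 2, R5→Amber 6. Service 20; fixed 27; total 47.
No other subset beats 32.

Open Red only; minimum total cost 32.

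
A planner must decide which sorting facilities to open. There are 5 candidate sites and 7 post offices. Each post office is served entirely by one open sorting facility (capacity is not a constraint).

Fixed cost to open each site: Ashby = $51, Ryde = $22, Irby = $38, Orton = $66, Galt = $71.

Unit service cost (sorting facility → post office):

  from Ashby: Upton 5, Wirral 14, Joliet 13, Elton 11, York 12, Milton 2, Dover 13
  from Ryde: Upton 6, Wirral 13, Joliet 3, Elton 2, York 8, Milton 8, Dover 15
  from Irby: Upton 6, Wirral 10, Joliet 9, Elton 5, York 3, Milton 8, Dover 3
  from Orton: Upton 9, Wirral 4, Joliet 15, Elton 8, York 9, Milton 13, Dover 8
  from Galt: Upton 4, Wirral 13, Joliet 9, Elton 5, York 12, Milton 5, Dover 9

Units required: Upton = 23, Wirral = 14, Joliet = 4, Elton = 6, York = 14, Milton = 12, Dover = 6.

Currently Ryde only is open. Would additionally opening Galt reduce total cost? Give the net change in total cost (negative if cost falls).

Yes — net change −47 (cost falls by 47).

Current service cost with {Ryde}: 642.
Adding Galt: each post office re-picks its cheapest; new service cost 524, saving 118.
Extra fixed cost: 71. Net change = 71 − 118 = -47.
(Totals: 664 → 617.)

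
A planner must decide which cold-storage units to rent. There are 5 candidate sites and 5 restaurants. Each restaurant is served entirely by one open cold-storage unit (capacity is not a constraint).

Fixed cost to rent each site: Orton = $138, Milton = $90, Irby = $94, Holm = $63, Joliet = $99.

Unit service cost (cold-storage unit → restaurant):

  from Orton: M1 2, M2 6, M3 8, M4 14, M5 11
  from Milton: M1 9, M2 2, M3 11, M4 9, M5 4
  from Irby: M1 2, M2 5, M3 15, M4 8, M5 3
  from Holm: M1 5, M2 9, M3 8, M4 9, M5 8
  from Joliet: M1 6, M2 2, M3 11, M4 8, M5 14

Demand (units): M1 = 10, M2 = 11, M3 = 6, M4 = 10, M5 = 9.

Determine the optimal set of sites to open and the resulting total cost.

For any fixed open set, each restaurant goes to its cheapest open site; total = fixed + service.
{Irby}: M1→Irby 2·10=20, M2→Irby 5·11=55, M3→Irby 15·6=90, M4→Irby 8·10=80, M5→Irby 3·9=27. Service 272; fixed 94; total 366.
{Irby, Holm}: service 230 + fixed 157 = 387
{Milton}: M1→Milton 9·10=90, M2→Milton 2·11=22, M3→Milton 11·6=66, M4→Milton 9·10=90, M5→Milton 4·9=36. Service 304; fixed 90; total 394.
{Orton, Milton, Irby, Holm, Joliet}: service 197 + fixed 484 = 681
No other subset beats 366.

Open Irby only; minimum total cost 366.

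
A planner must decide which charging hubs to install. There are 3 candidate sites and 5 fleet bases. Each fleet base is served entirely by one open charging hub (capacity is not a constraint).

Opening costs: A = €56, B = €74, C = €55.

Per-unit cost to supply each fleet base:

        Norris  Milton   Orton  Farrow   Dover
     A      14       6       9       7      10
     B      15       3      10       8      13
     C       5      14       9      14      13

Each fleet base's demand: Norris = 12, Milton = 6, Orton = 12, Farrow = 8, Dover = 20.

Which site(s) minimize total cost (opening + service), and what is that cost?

For any fixed open set, each fleet base goes to its cheapest open site; total = fixed + service.
{A, C}: Norris→C 5·12=60, Milton→A 6·6=36, Orton→A 9·12=108, Farrow→A 7·8=56, Dover→A 10·20=200. Service 460; fixed 111; total 571.
{A}: service 568 + fixed 56 = 624
{A, B, C}: service 442 + fixed 185 = 627
{C}: Norris→C 5·12=60, Milton→C 14·6=84, Orton→C 9·12=108, Farrow→C 14·8=112, Dover→C 13·20=260. Service 624; fixed 55; total 679.
(All 7 nonempty subsets were checked; A and C is lowest.)

Open A and C; minimum total cost 571.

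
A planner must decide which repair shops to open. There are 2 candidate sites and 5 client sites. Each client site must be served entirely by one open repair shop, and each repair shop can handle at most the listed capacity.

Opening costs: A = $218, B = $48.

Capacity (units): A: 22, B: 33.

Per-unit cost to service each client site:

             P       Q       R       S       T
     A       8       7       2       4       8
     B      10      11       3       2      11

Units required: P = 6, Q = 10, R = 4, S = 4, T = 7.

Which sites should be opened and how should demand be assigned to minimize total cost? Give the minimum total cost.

Open {B}: P→B 10·6=60, Q→B 11·10=110, R→B 3·4=12, S→B 2·4=8, T→B 11·7=77.
Loads: B carries 31/33. Service 267; fixed 48; total 315.
Next best feasible plan costs 468.

Minimum total cost: 315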